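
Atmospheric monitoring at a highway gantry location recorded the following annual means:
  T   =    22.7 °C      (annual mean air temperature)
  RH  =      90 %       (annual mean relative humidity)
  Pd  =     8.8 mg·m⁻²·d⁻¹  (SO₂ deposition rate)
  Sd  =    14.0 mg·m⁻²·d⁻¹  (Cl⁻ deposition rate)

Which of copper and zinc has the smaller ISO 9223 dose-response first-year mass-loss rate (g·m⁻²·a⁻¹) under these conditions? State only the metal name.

zinc

copper: f(T) = -0.080·(T−10) [T>10 °C] = -1.0160
  Pd branch = 0.0053·Pd^0.26·e^(0.059·RH+f) = 0.6834 μm/a
  Sd branch = 0.01025·Sd^0.27·e^(0.036·RH+0.049·T) = 1.623 μm/a
  sum: 0.6834 + 1.623 → r_corr = 2.307 μm/a
  mass loss = 2.307 μm/a × 8.96 g/cm³ = 20.67 g·m⁻²·a⁻¹
zinc: temperature factor f = -0.071·(12.7) = -0.9017
  Pd branch = 0.0129·Pd^0.44·e^(0.046·RH+f) = 0.8561 μm/a
  Cl⁻ term: 0.0175·14.0^0.57·exp(0.008·90+0.085·22.7) = 1.114
  r_corr = 0.8561 + 1.114 = 1.97 μm/a
  mass loss = 1.97 μm/a × 7.14 g/cm³ = 14.07 g·m⁻²·a⁻¹
Ordering by g·m⁻²·a⁻¹: copper (20.7) > zinc (14.1)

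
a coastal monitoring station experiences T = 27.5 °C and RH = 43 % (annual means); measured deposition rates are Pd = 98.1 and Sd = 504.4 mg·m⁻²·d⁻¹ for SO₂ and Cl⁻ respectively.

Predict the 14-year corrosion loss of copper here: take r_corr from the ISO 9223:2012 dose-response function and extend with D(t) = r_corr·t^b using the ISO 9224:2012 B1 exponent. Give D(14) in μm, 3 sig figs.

copper: f(T) = -0.080·(T−10) [T>10 °C] = -1.4000
  Pd branch = 0.0053·Pd^0.26·e^(0.059·RH+f) = 0.05444 μm/a
  Cl⁻ term: 0.01025·504.4^0.27·exp(0.036·43+0.049·27.5) = 0.9953
  sum: 0.05444 + 0.9953 → r_corr = 1.05 μm/a
ISO 9224: D(t) = r_corr · t^b with b = 0.667 (copper, B1)
  D(14) = 1.05 × 14^0.667 = 1.05 × 5.814 = 6.103 μm

D(14) = 6.10 μm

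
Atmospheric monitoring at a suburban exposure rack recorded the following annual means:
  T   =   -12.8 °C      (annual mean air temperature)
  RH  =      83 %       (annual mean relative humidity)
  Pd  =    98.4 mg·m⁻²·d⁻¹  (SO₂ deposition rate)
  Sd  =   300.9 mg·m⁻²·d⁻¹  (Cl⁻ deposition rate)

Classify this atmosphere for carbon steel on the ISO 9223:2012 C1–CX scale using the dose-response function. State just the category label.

C3

carbon steel: temperature factor f = +0.150·(-22.8) = -3.4200
  SO₂ term: 1.77·98.4^0.52·exp(0.02·83-3.4200) = 3.311
  Sd branch = 0.102·Sd^0.62·e^(0.033·RH+0.04·T) = 32.54 μm/a
  sum: 3.311 + 32.54 → r_corr = 35.85 μm/a
35.8 μm/a falls in (25, 50] for carbon steel → category C3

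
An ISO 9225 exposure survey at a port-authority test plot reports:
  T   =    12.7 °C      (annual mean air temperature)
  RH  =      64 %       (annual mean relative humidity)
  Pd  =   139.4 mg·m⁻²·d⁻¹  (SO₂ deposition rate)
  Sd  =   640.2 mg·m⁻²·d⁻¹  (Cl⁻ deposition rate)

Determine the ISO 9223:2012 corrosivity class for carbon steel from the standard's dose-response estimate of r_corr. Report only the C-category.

C5

carbon steel: temperature factor f = -0.054·(2.7) = -0.1458
  Pd branch = 1.77·Pd^0.52·e^(0.02·RH+f) = 71.71 μm/a
  Cl⁻ term: 0.102·640.2^0.62·exp(0.033·64+0.04·12.7) = 76.98
  sum: 71.71 + 76.98 → r_corr = 148.7 μm/a
149 μm/a falls in (80, 200] for carbon steel → category C5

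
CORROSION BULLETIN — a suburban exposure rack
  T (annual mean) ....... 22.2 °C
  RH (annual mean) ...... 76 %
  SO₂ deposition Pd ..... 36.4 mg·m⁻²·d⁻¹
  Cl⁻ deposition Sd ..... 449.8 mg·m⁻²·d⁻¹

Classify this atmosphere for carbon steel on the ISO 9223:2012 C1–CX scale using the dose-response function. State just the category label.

C5

carbon steel: temperature factor f = -0.054·(12.2) = -0.6588
  SO₂ term: 1.77·36.4^0.52·exp(0.02·76-0.6588) = 27.15
  Cl⁻ term: 0.102·449.8^0.62·exp(0.033·76+0.04·22.2) = 134.4
  sum: 27.15 + 134.4 → r_corr = 161.5 μm/a
ISO 9223 Table 2 (carbon steel): 80 < 162 ≤ 200 μm/a ⇒ C5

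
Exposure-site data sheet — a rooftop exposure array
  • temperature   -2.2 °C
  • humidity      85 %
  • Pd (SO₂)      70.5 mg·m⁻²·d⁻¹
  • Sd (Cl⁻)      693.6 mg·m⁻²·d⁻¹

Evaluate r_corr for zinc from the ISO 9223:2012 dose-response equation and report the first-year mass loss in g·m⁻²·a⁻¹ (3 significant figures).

r_corr = 27.3 g·m⁻²·a⁻¹

zinc: temperature factor f = +0.038·(-12.2) = -0.4636
  SO₂ term: 0.0129·70.5^0.44·exp(0.046·85-0.4636) = 2.634
  Cl⁻ term: 0.0175·693.6^0.57·exp(0.008·85+0.085·-2.2) = 1.193
  r_corr = 2.634 + 1.193 = 3.826 μm/a
Convert to mass loss: 3.826 μm/a × 7.14 g/cm³ = 27.32 g·m⁻²·a⁻¹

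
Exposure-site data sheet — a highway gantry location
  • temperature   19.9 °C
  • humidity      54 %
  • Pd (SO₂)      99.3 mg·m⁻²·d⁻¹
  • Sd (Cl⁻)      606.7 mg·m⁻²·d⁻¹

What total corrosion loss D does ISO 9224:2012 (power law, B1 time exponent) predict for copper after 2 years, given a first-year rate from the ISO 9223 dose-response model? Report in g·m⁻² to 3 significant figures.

D(2) = 18.0 g·m⁻²

copper: T>10 °C ⇒ hinge -0.080·(19.9−10) = -0.7920
  SO₂ term: 0.0053·99.3^0.26·exp(0.059·54-0.7920) = 0.1919
  Cl⁻ term: 0.01025·606.7^0.27·exp(0.036·54+0.049·19.9) = 1.071
  sum: 0.1919 + 1.071 → r_corr = 1.263 μm/a
Long-term exponent b (ISO 9224 Table 2, B1) = 0.667
  D(2) = 1.263 × 2^0.667 = 1.263 × 1.588 = 2.006 μm
  Mass loss = 2.006 μm × 8.96 g/cm³ = 17.97 g·m⁻²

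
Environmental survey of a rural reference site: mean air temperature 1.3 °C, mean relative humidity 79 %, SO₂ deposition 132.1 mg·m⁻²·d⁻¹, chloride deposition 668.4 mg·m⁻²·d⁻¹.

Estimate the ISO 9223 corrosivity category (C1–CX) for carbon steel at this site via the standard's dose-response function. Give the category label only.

C5

carbon steel: f(T) = +0.150·(T−10) [T≤10 °C] = -1.3050
  sulphur-dioxide contribution → 29.53 μm/a
  chloride contribution → 82.21 μm/a
  total first-year rate 111.7 μm/a
112 μm/a falls in (80, 200] for carbon steel → category C5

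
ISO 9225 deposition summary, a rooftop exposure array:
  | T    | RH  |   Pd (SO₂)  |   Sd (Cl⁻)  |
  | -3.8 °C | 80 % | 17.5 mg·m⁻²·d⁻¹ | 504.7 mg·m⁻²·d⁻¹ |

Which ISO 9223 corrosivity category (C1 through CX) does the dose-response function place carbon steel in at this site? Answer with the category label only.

C4

carbon steel: T≤10 °C ⇒ hinge +0.150·(-3.8−10) = -2.0700
  SO₂ term: 1.77·17.5^0.52·exp(0.02·80-2.0700) = 4.9
  Cl⁻ term: 0.102·504.7^0.62·exp(0.033·80+0.04·-3.8) = 58.21
  r_corr = 4.9 + 58.21 = 63.11 μm/a
ISO 9223 Table 2 (carbon steel): 50 < 63.1 ≤ 80 μm/a ⇒ C4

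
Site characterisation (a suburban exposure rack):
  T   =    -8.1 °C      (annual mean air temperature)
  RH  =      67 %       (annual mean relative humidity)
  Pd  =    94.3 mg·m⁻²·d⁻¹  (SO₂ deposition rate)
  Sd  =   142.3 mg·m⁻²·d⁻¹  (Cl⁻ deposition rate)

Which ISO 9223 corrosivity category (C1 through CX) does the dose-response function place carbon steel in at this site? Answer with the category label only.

carbon steel: T≤10 °C ⇒ hinge +0.150·(-8.1−10) = -2.7150
  Pd branch = 1.77·Pd^0.52·e^(0.02·RH+f) = 4.76 μm/a
  Sd branch = 0.102·Sd^0.62·e^(0.033·RH+0.04·T) = 14.56 μm/a
  r_corr = 4.76 + 14.56 = 19.32 μm/a
Category bounds: 1.3…25 μm/a bracket r_corr ⇒ C2

C2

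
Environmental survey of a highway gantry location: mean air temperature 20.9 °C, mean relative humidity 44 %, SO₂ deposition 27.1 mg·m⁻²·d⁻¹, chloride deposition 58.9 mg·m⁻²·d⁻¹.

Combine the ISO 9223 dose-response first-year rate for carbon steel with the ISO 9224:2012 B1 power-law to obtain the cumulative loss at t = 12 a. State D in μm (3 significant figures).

D(12) = 94.5 μm

carbon steel: T>10 °C ⇒ hinge -0.054·(20.9−10) = -0.5886
  SO₂ term: 1.77·27.1^0.52·exp(0.02·44-0.5886) = 13.17
  Cl⁻ term: 0.102·58.9^0.62·exp(0.033·44+0.04·20.9) = 12.58
  sum: 13.17 + 12.58 → r_corr = 25.75 μm/a
Power-law: D(12) = r_corr · 12^0.523
  D(12) = 25.75 × 12^0.523 = 25.75 × 3.668 = 94.46 μm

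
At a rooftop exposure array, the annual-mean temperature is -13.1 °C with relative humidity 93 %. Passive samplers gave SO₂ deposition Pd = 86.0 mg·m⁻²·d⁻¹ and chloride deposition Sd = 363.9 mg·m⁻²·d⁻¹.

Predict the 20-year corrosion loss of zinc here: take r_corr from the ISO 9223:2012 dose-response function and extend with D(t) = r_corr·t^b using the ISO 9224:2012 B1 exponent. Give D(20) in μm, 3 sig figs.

zinc: temperature factor f = +0.038·(-23.1) = -0.8778
  Pd branch = 0.0129·Pd^0.44·e^(0.046·RH+f) = 2.744 μm/a
  Cl⁻ term: 0.0175·363.9^0.57·exp(0.008·93+0.085·-13.1) = 0.3486
  sum: 2.744 + 0.3486 → r_corr = 3.093 μm/a
Long-term exponent b (ISO 9224 Table 2, B1) = 0.813
  D(20) = 3.093 × 20^0.813 = 3.093 × 11.42 = 35.33 μm

D(20) = 35.3 μm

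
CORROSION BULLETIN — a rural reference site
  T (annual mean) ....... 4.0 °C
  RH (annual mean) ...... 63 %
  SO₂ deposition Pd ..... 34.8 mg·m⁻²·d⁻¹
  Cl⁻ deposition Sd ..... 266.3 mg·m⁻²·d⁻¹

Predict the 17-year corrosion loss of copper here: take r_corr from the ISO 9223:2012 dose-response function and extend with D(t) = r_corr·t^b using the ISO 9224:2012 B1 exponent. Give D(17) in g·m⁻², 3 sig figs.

D(17) = 47.5 g·m⁻²

copper: T≤10 °C ⇒ hinge +0.126·(4.0−10) = -0.7560
  Pd branch = 0.0053·Pd^0.26·e^(0.059·RH+f) = 0.2577 μm/a
  Sd branch = 0.01025·Sd^0.27·e^(0.036·RH+0.049·T) = 0.5441 μm/a
  r_corr = 0.2577 + 0.5441 = 0.8017 μm/a
Power-law: D(17) = r_corr · 17^0.667
  D(17) = 0.8017 × 17^0.667 = 0.8017 × 6.618 = 5.306 μm
  Mass loss = 5.306 μm × 8.96 g/cm³ = 47.54 g·m⁻²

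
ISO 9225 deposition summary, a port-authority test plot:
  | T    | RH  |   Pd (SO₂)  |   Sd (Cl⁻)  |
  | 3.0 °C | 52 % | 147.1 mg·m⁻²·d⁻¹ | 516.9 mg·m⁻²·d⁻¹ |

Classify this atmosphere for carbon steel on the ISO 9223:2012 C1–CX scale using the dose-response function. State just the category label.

C4

carbon steel: temperature factor f = +0.150·(-7.0) = -1.0500
  sulphur-dioxide contribution → 23.48 μm/a
  chloride contribution → 30.78 μm/a
  total first-year rate 54.27 μm/a
54.3 μm/a falls in (50, 80] for carbon steel → category C4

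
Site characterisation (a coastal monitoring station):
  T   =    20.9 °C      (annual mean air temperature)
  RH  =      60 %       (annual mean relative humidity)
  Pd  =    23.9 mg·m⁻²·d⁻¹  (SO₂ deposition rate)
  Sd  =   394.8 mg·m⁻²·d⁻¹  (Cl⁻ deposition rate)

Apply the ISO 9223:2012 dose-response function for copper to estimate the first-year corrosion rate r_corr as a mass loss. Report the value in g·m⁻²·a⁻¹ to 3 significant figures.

copper: f(T) = -0.080·(T−10) [T>10 °C] = -0.8720
  Pd branch = 0.0053·Pd^0.26·e^(0.059·RH+f) = 0.1743 μm/a
  Sd branch = 0.01025·Sd^0.27·e^(0.036·RH+0.049·T) = 1.243 μm/a
  r_corr = 0.1743 + 1.243 = 1.418 μm/a
Convert to mass loss: 1.418 μm/a × 8.96 g/cm³ = 12.7 g·m⁻²·a⁻¹

r_corr = 12.7 g·m⁻²·a⁻¹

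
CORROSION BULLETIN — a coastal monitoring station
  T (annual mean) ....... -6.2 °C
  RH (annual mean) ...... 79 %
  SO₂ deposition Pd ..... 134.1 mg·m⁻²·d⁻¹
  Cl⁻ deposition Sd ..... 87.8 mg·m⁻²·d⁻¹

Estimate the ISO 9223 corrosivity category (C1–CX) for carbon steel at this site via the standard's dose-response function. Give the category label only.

carbon steel: f(T) = +0.150·(T−10) [T≤10 °C] = -2.4300
  SO₂ term: 1.77·134.1^0.52·exp(0.02·79-2.4300) = 9.662
  Sd branch = 0.102·Sd^0.62·e^(0.033·RH+0.04·T) = 17.3 μm/a
  sum: 9.662 + 17.3 → r_corr = 26.96 μm/a
27 μm/a falls in (25, 50] for carbon steel → category C3

C3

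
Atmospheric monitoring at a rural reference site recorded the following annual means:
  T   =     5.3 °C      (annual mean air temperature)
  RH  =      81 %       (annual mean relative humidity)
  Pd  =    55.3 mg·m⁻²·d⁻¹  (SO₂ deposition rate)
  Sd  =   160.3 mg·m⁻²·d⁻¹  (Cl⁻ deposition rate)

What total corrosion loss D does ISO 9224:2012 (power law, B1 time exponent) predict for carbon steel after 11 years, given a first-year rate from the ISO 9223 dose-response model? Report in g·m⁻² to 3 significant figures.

carbon steel: T≤10 °C ⇒ hinge +0.150·(5.3−10) = -0.7050
  sulphur-dioxide contribution → 35.61 μm/a
  chloride contribution → 42.52 μm/a
  total first-year rate 78.13 μm/a
ISO 9224: D(t) = r_corr · t^b with b = 0.523 (carbon steel, B1)
  D(11) = 78.13 × 11^0.523 = 78.13 × 3.505 = 273.8 μm
  Mass loss = 273.8 μm × 7.85 g/cm³ = 2150 g·m⁻²

D(11) = 2.15e+03 g·m⁻²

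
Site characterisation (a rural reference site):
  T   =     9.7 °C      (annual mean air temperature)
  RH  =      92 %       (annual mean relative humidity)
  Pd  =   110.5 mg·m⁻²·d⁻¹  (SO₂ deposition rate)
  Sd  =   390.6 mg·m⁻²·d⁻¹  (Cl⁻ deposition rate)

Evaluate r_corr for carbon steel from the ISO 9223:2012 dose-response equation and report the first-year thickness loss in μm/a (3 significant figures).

carbon steel: f(T) = +0.150·(T−10) [T≤10 °C] = -0.0450
  Pd branch = 1.77·Pd^0.52·e^(0.02·RH+f) = 123 μm/a
  Sd branch = 0.102·Sd^0.62·e^(0.033·RH+0.04·T) = 126.6 μm/a
  sum: 123 + 126.6 → r_corr = 249.7 μm/a

r_corr = 250 μm/a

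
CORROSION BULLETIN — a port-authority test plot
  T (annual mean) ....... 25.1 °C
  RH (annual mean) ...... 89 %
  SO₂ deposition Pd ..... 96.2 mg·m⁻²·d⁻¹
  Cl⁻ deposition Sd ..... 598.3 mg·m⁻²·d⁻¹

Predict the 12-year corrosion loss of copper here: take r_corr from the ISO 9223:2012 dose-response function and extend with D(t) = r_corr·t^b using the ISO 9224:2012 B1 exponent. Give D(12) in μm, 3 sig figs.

copper: T>10 °C ⇒ hinge -0.080·(25.1−10) = -1.2080
  SO₂ term: 0.0053·96.2^0.26·exp(0.059·89-1.2080) = 0.9903
  Sd branch = 0.01025·Sd^0.27·e^(0.036·RH+0.049·T) = 4.854 μm/a
  sum: 0.9903 + 4.854 → r_corr = 5.844 μm/a
Long-term exponent b (ISO 9224 Table 2, B1) = 0.667
  D(12) = 5.844 × 12^0.667 = 5.844 × 5.246 = 30.66 μm

D(12) = 30.7 μm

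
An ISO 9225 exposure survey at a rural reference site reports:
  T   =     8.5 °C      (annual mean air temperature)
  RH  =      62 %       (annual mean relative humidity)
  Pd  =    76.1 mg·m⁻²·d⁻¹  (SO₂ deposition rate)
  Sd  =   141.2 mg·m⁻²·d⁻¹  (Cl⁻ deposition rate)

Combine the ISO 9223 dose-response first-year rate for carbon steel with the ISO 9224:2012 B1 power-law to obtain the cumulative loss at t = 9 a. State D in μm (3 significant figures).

carbon steel: temperature factor f = +0.150·(-1.5) = -0.2250
  Pd branch = 1.77·Pd^0.52·e^(0.02·RH+f) = 46.46 μm/a
  Cl⁻ term: 0.102·141.2^0.62·exp(0.033·62+0.04·8.5) = 23.86
  sum: 46.46 + 23.86 → r_corr = 70.33 μm/a
Long-term exponent b (ISO 9224 Table 2, B1) = 0.523
  D(9) = 70.33 × 9^0.523 = 70.33 × 3.156 = 221.9 μm

D(9) = 222 μm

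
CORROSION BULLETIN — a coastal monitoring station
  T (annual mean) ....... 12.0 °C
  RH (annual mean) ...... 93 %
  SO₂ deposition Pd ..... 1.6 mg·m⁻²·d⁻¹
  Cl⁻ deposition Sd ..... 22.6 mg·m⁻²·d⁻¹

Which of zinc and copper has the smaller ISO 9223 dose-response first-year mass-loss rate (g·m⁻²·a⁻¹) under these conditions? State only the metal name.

zinc

zinc: temperature factor f = -0.071·(2.0) = -0.1420
  sulphur-dioxide contribution → 0.9923 μm/a
  chloride contribution → 0.6039 μm/a
  ⇒ r_corr(zinc) = 1.596 μm/a
  mass loss = 1.596 μm/a × 7.14 g/cm³ = 11.4 g·m⁻²·a⁻¹
copper: f(T) = -0.080·(T−10) [T>10 °C] = -0.1600
  sulphur-dioxide contribution → 1.233 μm/a
  chloride contribution → 1.218 μm/a
  total first-year rate 2.451 μm/a
  mass loss = 2.451 μm/a × 8.96 g/cm³ = 21.96 g·m⁻²·a⁻¹
Ordering by g·m⁻²·a⁻¹: copper (22) > zinc (11.4)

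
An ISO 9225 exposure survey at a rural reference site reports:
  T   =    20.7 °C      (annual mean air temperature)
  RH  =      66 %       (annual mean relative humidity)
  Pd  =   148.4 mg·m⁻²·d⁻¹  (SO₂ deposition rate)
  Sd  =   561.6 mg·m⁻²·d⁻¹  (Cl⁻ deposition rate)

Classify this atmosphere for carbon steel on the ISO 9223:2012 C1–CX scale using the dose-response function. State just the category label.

C5

carbon steel: T>10 °C ⇒ hinge -0.054·(20.7−10) = -0.5778
  sulphur-dioxide contribution → 50.06 μm/a
  chloride contribution → 104.4 μm/a
  ⇒ r_corr(carbon steel) = 154.5 μm/a
ISO 9223 Table 2 (carbon steel): 80 < 154 ≤ 200 μm/a ⇒ C5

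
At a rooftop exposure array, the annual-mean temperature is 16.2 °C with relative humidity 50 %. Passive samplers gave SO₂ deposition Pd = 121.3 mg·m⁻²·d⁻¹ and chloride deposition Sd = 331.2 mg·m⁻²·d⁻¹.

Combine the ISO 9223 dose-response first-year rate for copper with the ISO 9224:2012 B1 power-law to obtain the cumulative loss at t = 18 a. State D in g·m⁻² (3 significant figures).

D(18) = 53.7 g·m⁻²

copper: f(T) = -0.080·(T−10) [T>10 °C] = -0.4960
  Pd branch = 0.0053·Pd^0.26·e^(0.059·RH+f) = 0.2147 μm/a
  Cl⁻ term: 0.01025·331.2^0.27·exp(0.036·50+0.049·16.2) = 0.6571
  r_corr = 0.2147 + 0.6571 = 0.8718 μm/a
ISO 9224: D(t) = r_corr · t^b with b = 0.667 (copper, B1)
  D(18) = 0.8718 × 18^0.667 = 0.8718 × 6.875 = 5.993 μm
  Mass loss = 5.993 μm × 8.96 g/cm³ = 53.7 g·m⁻²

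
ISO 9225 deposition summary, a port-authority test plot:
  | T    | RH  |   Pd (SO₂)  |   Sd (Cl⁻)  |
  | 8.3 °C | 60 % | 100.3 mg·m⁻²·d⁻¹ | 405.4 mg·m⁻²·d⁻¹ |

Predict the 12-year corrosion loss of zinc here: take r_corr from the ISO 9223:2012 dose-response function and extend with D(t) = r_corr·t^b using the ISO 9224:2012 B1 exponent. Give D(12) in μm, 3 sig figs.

zinc: T≤10 °C ⇒ hinge +0.038·(8.3−10) = -0.0646
  sulphur-dioxide contribution → 1.451 μm/a
  chloride contribution → 1.755 μm/a
  ⇒ r_corr(zinc) = 3.207 μm/a
Power-law: D(12) = r_corr · 12^0.813
  D(12) = 3.207 × 12^0.813 = 3.207 × 7.54 = 24.18 μm

D(12) = 24.2 μm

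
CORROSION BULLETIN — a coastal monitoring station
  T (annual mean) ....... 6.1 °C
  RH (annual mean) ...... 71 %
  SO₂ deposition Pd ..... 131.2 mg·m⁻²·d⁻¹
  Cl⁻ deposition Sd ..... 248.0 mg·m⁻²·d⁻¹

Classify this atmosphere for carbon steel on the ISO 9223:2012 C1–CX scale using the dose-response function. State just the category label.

C5

carbon steel: f(T) = +0.150·(T−10) [T≤10 °C] = -0.5850
  Pd branch = 1.77·Pd^0.52·e^(0.02·RH+f) = 51.52 μm/a
  Cl⁻ term: 0.102·248.0^0.62·exp(0.033·71+0.04·6.1) = 41.37
  sum: 51.52 + 41.37 → r_corr = 92.88 μm/a
Category bounds: 80…200 μm/a bracket r_corr ⇒ C5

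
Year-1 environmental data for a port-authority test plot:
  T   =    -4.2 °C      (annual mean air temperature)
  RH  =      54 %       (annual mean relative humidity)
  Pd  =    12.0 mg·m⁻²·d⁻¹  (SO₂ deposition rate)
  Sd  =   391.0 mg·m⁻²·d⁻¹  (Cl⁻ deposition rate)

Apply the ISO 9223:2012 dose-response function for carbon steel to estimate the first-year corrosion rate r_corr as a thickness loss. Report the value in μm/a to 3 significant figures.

r_corr = 23.0 μm/a

carbon steel: temperature factor f = +0.150·(-14.2) = -2.1300
  Pd branch = 1.77·Pd^0.52·e^(0.02·RH+f) = 2.255 μm/a
  Sd branch = 0.102·Sd^0.62·e^(0.033·RH+0.04·T) = 20.73 μm/a
  r_corr = 2.255 + 20.73 = 22.99 μm/a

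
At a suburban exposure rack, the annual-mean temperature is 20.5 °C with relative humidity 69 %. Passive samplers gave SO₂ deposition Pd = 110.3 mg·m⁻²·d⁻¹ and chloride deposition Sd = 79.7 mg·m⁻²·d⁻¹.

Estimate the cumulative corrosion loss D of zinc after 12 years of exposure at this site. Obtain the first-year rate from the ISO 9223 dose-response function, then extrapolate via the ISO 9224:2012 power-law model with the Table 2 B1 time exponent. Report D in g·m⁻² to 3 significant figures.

D(12) = 176 g·m⁻²

zinc: T>10 °C ⇒ hinge -0.071·(20.5−10) = -0.7455
  Pd branch = 0.0129·Pd^0.44·e^(0.046·RH+f) = 1.159 μm/a
  Sd branch = 0.0175·Sd^0.57·e^(0.008·RH+0.085·T) = 2.106 μm/a
  r_corr = 1.159 + 2.106 = 3.264 μm/a
ISO 9224: D(t) = r_corr · t^b with b = 0.813 (zinc, B1)
  D(12) = 3.264 × 12^0.813 = 3.264 × 7.54 = 24.61 μm
  Mass loss = 24.61 μm × 7.14 g/cm³ = 175.7 g·m⁻²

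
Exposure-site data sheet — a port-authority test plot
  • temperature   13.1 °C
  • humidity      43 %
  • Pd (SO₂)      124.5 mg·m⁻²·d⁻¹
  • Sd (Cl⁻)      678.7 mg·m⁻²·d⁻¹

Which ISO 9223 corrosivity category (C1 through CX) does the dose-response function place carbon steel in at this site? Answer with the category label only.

carbon steel: temperature factor f = -0.054·(3.1) = -0.1674
  Pd branch = 1.77·Pd^0.52·e^(0.02·RH+f) = 43.48 μm/a
  Cl⁻ term: 0.102·678.7^0.62·exp(0.033·43+0.04·13.1) = 40.56
  sum: 43.48 + 40.56 → r_corr = 84.03 μm/a
84 μm/a falls in (80, 200] for carbon steel → category C5

C5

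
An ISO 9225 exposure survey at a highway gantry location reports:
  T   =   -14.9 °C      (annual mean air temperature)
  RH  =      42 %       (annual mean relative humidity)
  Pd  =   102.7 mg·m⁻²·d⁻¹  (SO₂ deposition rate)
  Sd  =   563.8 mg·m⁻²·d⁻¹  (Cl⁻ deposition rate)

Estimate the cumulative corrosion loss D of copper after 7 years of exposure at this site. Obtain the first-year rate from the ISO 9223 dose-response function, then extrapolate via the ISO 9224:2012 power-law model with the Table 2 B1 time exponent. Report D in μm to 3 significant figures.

D(7) = 0.487 μm

copper: temperature factor f = +0.126·(-24.9) = -3.1374
  SO₂ term: 0.0053·102.7^0.26·exp(0.059·42-3.1374) = 0.009139
  Cl⁻ term: 0.01025·563.8^0.27·exp(0.036·42+0.049·-14.9) = 0.1239
  r_corr = 0.009139 + 0.1239 = 0.133 μm/a
Power-law: D(7) = r_corr · 7^0.667
  D(7) = 0.133 × 7^0.667 = 0.133 × 3.662 = 0.4872 μm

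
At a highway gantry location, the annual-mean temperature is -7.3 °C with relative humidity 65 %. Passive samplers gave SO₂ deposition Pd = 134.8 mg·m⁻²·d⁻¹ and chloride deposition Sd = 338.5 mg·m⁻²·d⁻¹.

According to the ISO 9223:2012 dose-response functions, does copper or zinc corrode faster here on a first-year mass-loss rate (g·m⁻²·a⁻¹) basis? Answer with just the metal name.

copper: T≤10 °C ⇒ hinge +0.126·(-7.3−10) = -2.1798
  sulphur-dioxide contribution → 0.09927 μm/a
  chloride contribution → 0.3586 μm/a
  ⇒ r_corr(copper) = 0.4579 μm/a
  mass loss = 0.4579 μm/a × 8.96 g/cm³ = 4.103 g·m⁻²·a⁻¹
zinc: T≤10 °C ⇒ hinge +0.038·(-7.3−10) = -0.6574
  sulphur-dioxide contribution → 1.15 μm/a
  chloride contribution → 0.4378 μm/a
  total first-year rate 1.588 μm/a
  mass loss = 1.588 μm/a × 7.14 g/cm³ = 11.34 g·m⁻²·a⁻¹
Ordering by g·m⁻²·a⁻¹: zinc (11.3) > copper (4.1)

zinc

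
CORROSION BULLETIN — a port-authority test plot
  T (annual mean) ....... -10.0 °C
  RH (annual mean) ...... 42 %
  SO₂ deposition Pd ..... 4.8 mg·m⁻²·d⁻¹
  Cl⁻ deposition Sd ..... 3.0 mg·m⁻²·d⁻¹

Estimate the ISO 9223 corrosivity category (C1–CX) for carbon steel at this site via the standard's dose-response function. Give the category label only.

carbon steel: T≤10 °C ⇒ hinge +0.150·(-10.0−10) = -3.0000
  sulphur-dioxide contribution → 0.4615 μm/a
  chloride contribution → 0.5403 μm/a
  ⇒ r_corr(carbon steel) = 1.002 μm/a
Category bounds: 0…1.3 μm/a bracket r_corr ⇒ C1

C1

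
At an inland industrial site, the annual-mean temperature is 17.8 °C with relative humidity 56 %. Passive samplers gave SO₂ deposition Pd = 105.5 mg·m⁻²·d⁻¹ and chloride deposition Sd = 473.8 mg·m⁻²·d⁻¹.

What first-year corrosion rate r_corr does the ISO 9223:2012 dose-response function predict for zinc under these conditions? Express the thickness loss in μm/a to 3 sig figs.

zinc: temperature factor f = -0.071·(7.8) = -0.5538
  Pd branch = 0.0129·Pd^0.44·e^(0.046·RH+f) = 0.7569 μm/a
  Sd branch = 0.0175·Sd^0.57·e^(0.008·RH+0.085·T) = 4.167 μm/a
  r_corr = 0.7569 + 4.167 = 4.923 μm/a

r_corr = 4.92 μm/a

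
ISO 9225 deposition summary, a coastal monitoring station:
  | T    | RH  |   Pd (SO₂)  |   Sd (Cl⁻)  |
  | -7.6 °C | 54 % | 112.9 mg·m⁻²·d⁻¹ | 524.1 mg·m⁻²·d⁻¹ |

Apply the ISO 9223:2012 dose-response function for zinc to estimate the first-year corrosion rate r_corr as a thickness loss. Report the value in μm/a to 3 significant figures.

r_corr = 1.14 μm/a

zinc: T≤10 °C ⇒ hinge +0.038·(-7.6−10) = -0.6688
  sulphur-dioxide contribution → 0.634 μm/a
  chloride contribution → 0.5014 μm/a
  ⇒ r_corr(zinc) = 1.135 μm/a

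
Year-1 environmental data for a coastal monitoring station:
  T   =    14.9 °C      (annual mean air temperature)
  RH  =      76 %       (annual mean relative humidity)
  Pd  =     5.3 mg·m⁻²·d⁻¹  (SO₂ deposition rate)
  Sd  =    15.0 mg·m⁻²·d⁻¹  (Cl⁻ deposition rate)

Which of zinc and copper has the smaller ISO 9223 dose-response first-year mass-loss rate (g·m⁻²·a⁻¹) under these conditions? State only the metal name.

zinc: f(T) = -0.071·(T−10) [T>10 °C] = -0.3479
  SO₂ term: 0.0129·5.3^0.44·exp(0.046·76-0.3479) = 0.6259
  Sd branch = 0.0175·Sd^0.57·e^(0.008·RH+0.085·T) = 0.5339 μm/a
  sum: 0.6259 + 0.5339 → r_corr = 1.16 μm/a
  mass loss = 1.16 μm/a × 7.14 g/cm³ = 8.281 g·m⁻²·a⁻¹
copper: temperature factor f = -0.080·(4.9) = -0.3920
  Pd branch = 0.0053·Pd^0.26·e^(0.059·RH+f) = 0.4895 μm/a
  Sd branch = 0.01025·Sd^0.27·e^(0.036·RH+0.049·T) = 0.6817 μm/a
  r_corr = 0.4895 + 0.6817 = 1.171 μm/a
  mass loss = 1.171 μm/a × 8.96 g/cm³ = 10.49 g·m⁻²·a⁻¹
Ordering by g·m⁻²·a⁻¹: copper (10.5) > zinc (8.28)

zinc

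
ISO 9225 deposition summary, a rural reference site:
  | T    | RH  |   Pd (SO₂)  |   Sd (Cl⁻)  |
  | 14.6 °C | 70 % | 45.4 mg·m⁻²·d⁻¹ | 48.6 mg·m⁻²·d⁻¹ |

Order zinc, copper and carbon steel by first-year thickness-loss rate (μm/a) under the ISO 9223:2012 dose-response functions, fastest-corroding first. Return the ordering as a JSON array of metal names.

["carbon steel", "zinc", "copper"]

zinc: f(T) = -0.071·(T−10) [T>10 °C] = -0.3266
  sulphur-dioxide contribution → 1.248 μm/a
  chloride contribution → 0.9696 μm/a
  total first-year rate 2.218 μm/a
copper: temperature factor f = -0.080·(4.6) = -0.3680
  sulphur-dioxide contribution → 0.6151 μm/a
  chloride contribution → 0.7434 μm/a
  ⇒ r_corr(copper) = 1.358 μm/a
carbon steel: temperature factor f = -0.054·(4.6) = -0.2484
  sulphur-dioxide contribution → 40.72 μm/a
  chloride contribution → 20.47 μm/a
  total first-year rate 61.19 μm/a
Ordering by μm/a: carbon steel (61.2) > zinc (2.22) > copper (1.36)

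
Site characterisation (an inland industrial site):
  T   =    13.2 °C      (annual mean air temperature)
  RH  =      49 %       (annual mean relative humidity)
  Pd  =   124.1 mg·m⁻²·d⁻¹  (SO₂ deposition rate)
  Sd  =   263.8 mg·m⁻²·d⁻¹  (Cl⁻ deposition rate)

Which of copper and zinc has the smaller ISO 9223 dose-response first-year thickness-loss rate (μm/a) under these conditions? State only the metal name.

copper: temperature factor f = -0.080·(3.2) = -0.2560
  Pd branch = 0.0053·Pd^0.26·e^(0.059·RH+f) = 0.2588 μm/a
  Sd branch = 0.01025·Sd^0.27·e^(0.036·RH+0.049·T) = 0.5146 μm/a
  r_corr = 0.2588 + 0.5146 = 0.7734 μm/a
zinc: temperature factor f = -0.071·(3.2) = -0.2272
  SO₂ term: 0.0129·124.1^0.44·exp(0.046·49-0.2272) = 0.8167
  Sd branch = 0.0175·Sd^0.57·e^(0.008·RH+0.085·T) = 1.908 μm/a
  r_corr = 0.8167 + 1.908 = 2.725 μm/a
Ordering by μm/a: zinc (2.73) > copper (0.773)

copper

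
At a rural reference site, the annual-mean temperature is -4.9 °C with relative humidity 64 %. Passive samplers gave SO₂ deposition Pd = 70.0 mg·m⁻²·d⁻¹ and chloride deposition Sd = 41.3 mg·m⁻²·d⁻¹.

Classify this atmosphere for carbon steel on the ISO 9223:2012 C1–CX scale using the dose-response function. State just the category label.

C2

carbon steel: f(T) = +0.150·(T−10) [T≤10 °C] = -2.2350
  Pd branch = 1.77·Pd^0.52·e^(0.02·RH+f) = 6.204 μm/a
  Sd branch = 0.102·Sd^0.62·e^(0.033·RH+0.04·T) = 6.96 μm/a
  r_corr = 6.204 + 6.96 = 13.16 μm/a
Category bounds: 1.3…25 μm/a bracket r_corr ⇒ C2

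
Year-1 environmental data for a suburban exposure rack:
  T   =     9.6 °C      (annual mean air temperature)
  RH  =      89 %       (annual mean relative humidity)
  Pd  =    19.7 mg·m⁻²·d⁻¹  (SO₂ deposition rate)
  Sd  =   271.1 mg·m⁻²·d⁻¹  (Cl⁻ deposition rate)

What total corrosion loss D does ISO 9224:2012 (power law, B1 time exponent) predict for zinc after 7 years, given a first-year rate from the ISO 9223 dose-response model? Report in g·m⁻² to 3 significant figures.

D(7) = 167 g·m⁻²

zinc: temperature factor f = +0.038·(-0.4) = -0.0152
  Pd branch = 0.0129·Pd^0.44·e^(0.046·RH+f) = 2.828 μm/a
  Cl⁻ term: 0.0175·271.1^0.57·exp(0.008·89+0.085·9.6) = 1.966
  sum: 2.828 + 1.966 → r_corr = 4.794 μm/a
Power-law: D(7) = r_corr · 7^0.813
  D(7) = 4.794 × 7^0.813 = 4.794 × 4.865 = 23.32 μm
  Mass loss = 23.32 μm × 7.14 g/cm³ = 166.5 g·m⁻²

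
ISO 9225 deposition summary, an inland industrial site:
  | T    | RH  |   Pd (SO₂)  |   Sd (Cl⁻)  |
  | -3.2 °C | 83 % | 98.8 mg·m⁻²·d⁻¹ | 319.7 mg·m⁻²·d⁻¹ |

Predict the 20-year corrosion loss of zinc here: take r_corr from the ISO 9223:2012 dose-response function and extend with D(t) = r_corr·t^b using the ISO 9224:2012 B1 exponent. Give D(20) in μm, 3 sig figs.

zinc: temperature factor f = +0.038·(-13.2) = -0.5016
  sulphur-dioxide contribution → 2.683 μm/a
  chloride contribution → 0.6934 μm/a
  total first-year rate 3.376 μm/a
Power-law: D(20) = r_corr · 20^0.813
  D(20) = 3.376 × 20^0.813 = 3.376 × 11.42 = 38.56 μm

D(20) = 38.6 μm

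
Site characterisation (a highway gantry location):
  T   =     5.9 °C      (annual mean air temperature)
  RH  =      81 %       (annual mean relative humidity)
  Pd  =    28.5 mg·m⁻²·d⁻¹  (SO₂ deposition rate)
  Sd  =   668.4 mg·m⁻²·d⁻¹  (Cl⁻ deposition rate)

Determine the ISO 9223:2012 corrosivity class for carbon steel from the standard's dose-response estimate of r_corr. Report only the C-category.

carbon steel: f(T) = +0.150·(T−10) [T≤10 °C] = -0.6150
  SO₂ term: 1.77·28.5^0.52·exp(0.02·81-0.6150) = 27.6
  Sd branch = 0.102·Sd^0.62·e^(0.033·RH+0.04·T) = 105.6 μm/a
  r_corr = 27.6 + 105.6 = 133.2 μm/a
Category bounds: 80…200 μm/a bracket r_corr ⇒ C5

C5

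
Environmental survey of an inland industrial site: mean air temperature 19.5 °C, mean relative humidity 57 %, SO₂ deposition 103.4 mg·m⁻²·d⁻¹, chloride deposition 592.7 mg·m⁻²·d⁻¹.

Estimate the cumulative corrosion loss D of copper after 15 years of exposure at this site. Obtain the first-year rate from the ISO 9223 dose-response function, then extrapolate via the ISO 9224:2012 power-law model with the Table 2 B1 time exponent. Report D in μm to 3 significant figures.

copper: temperature factor f = -0.080·(9.5) = -0.7600
  SO₂ term: 0.0053·103.4^0.26·exp(0.059·57-0.7600) = 0.2391
  Cl⁻ term: 0.01025·592.7^0.27·exp(0.036·57+0.049·19.5) = 1.163
  sum: 0.2391 + 1.163 → r_corr = 1.402 μm/a
Long-term exponent b (ISO 9224 Table 2, B1) = 0.667
  D(15) = 1.402 × 15^0.667 = 1.402 × 6.088 = 8.535 μm

D(15) = 8.53 μm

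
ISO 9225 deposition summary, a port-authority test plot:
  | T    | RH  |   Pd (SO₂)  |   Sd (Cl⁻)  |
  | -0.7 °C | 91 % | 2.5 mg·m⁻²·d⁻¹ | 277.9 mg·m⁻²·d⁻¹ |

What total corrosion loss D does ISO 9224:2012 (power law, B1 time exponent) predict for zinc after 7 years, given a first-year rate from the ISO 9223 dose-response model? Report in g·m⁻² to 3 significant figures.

zinc: f(T) = +0.038·(T−10) [T≤10 °C] = -0.4066
  Pd branch = 0.0129·Pd^0.44·e^(0.046·RH+f) = 0.8454 μm/a
  Cl⁻ term: 0.0175·277.9^0.57·exp(0.008·91+0.085·-0.7) = 0.8441
  sum: 0.8454 + 0.8441 → r_corr = 1.689 μm/a
Long-term exponent b (ISO 9224 Table 2, B1) = 0.813
  D(7) = 1.689 × 7^0.813 = 1.689 × 4.865 = 8.219 μm
  Mass loss = 8.219 μm × 7.14 g/cm³ = 58.68 g·m⁻²

D(7) = 58.7 g·m⁻²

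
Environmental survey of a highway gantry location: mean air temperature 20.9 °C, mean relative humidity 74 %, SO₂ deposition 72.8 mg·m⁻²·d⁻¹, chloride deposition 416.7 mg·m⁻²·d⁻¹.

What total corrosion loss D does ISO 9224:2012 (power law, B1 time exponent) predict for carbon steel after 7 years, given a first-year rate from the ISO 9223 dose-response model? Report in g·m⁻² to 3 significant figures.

D(7) = 3.35e+03 g·m⁻²

carbon steel: f(T) = -0.054·(T−10) [T>10 °C] = -0.5886
  SO₂ term: 1.77·72.8^0.52·exp(0.02·74-0.5886) = 40.12
  Cl⁻ term: 0.102·416.7^0.62·exp(0.033·74+0.04·20.9) = 113.9
  sum: 40.12 + 113.9 → r_corr = 154 μm/a
Power-law: D(7) = r_corr · 7^0.523
  D(7) = 154 × 7^0.523 = 154 × 2.767 = 426.2 μm
  Mass loss = 426.2 μm × 7.85 g/cm³ = 3345 g·m⁻²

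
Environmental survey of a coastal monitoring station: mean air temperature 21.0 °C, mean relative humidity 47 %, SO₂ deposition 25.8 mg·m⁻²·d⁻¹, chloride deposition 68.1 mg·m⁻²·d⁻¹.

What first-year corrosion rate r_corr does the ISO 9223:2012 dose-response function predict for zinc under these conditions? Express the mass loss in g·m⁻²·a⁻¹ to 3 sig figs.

r_corr = 13.6 g·m⁻²·a⁻¹

zinc: f(T) = -0.071·(T−10) [T>10 °C] = -0.7810
  SO₂ term: 0.0129·25.8^0.44·exp(0.046·47-0.7810) = 0.2145
  Sd branch = 0.0175·Sd^0.57·e^(0.008·RH+0.085·T) = 1.684 μm/a
  sum: 0.2145 + 1.684 → r_corr = 1.899 μm/a
Convert to mass loss: 1.899 μm/a × 7.14 g/cm³ = 13.56 g·m⁻²·a⁻¹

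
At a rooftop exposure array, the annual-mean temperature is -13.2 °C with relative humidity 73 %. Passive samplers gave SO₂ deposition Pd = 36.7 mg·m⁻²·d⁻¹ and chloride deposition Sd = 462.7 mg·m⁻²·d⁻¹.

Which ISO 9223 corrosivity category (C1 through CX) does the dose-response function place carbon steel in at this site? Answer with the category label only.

C3

carbon steel: f(T) = +0.150·(T−10) [T≤10 °C] = -3.4800
  Pd branch = 1.77·Pd^0.52·e^(0.02·RH+f) = 1.529 μm/a
  Sd branch = 0.102·Sd^0.62·e^(0.033·RH+0.04·T) = 30.06 μm/a
  r_corr = 1.529 + 30.06 = 31.59 μm/a
Category bounds: 25…50 μm/a bracket r_corr ⇒ C3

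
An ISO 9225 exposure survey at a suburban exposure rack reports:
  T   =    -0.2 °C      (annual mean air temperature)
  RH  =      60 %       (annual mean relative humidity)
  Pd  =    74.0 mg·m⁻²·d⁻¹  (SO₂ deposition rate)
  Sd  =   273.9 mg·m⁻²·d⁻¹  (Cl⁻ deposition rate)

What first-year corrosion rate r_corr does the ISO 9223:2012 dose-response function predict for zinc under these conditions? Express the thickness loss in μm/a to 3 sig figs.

r_corr = 1.60 μm/a

zinc: temperature factor f = +0.038·(-10.2) = -0.3876
  SO₂ term: 0.0129·74.0^0.44·exp(0.046·60-0.3876) = 0.9191
  Cl⁻ term: 0.0175·273.9^0.57·exp(0.008·60+0.085·-0.2) = 0.6816
  sum: 0.9191 + 0.6816 → r_corr = 1.601 μm/a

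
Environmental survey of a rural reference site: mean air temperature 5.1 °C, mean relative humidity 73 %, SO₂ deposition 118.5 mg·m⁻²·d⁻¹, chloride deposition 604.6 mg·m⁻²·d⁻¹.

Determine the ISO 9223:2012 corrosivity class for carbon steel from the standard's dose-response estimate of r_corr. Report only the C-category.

C5

carbon steel: T≤10 °C ⇒ hinge +0.150·(5.1−10) = -0.7350
  SO₂ term: 1.77·118.5^0.52·exp(0.02·73-0.7350) = 43.77
  Cl⁻ term: 0.102·604.6^0.62·exp(0.033·73+0.04·5.1) = 73.78
  r_corr = 43.77 + 73.78 = 117.5 μm/a
118 μm/a falls in (80, 200] for carbon steel → category C5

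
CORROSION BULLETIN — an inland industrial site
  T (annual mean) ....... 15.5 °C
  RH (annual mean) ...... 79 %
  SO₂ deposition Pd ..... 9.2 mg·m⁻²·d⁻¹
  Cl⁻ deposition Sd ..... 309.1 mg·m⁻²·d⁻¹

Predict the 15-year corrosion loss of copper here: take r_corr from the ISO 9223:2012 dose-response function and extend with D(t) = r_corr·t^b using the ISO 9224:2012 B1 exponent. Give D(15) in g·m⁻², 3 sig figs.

copper: f(T) = -0.080·(T−10) [T>10 °C] = -0.4400
  SO₂ term: 0.0053·9.2^0.26·exp(0.059·79-0.4400) = 0.6427
  Sd branch = 0.01025·Sd^0.27·e^(0.036·RH+0.049·T) = 1.77 μm/a
  sum: 0.6427 + 1.77 → r_corr = 2.413 μm/a
ISO 9224: D(t) = r_corr · t^b with b = 0.667 (copper, B1)
  D(15) = 2.413 × 15^0.667 = 2.413 × 6.088 = 14.69 μm
  Mass loss = 14.69 μm × 8.96 g/cm³ = 131.6 g·m⁻²

D(15) = 132 g·m⁻²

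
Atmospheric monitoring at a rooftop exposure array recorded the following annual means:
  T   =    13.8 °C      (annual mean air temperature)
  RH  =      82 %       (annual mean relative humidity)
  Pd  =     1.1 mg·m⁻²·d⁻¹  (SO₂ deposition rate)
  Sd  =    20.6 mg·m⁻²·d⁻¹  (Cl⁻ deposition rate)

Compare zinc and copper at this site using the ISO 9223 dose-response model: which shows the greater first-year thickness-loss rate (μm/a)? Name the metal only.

zinc: temperature factor f = -0.071·(3.8) = -0.2698
  SO₂ term: 0.0129·1.1^0.44·exp(0.046·82-0.2698) = 0.4465
  Cl⁻ term: 0.0175·20.6^0.57·exp(0.008·82+0.085·13.8) = 0.6113
  r_corr = 0.4465 + 0.6113 = 1.058 μm/a
copper: T>10 °C ⇒ hinge -0.080·(13.8−10) = -0.3040
  SO₂ term: 0.0053·1.1^0.26·exp(0.059·82-0.3040) = 0.506
  Cl⁻ term: 0.01025·20.6^0.27·exp(0.036·82+0.049·13.8) = 0.8733
  r_corr = 0.506 + 0.8733 = 1.379 μm/a
Ordering by μm/a: copper (1.38) > zinc (1.06)

copper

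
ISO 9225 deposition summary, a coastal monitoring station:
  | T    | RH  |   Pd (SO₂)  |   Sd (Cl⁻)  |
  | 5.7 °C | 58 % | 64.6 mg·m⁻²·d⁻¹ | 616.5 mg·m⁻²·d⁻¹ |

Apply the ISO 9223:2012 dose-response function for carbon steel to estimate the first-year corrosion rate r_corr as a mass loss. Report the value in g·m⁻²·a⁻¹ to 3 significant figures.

r_corr = 569 g·m⁻²·a⁻¹

carbon steel: temperature factor f = +0.150·(-4.3) = -0.6450
  SO₂ term: 1.77·64.6^0.52·exp(0.02·58-0.6450) = 25.88
  Sd branch = 0.102·Sd^0.62·e^(0.033·RH+0.04·T) = 46.62 μm/a
  sum: 25.88 + 46.62 → r_corr = 72.5 μm/a
Convert to mass loss: 72.5 μm/a × 7.85 g/cm³ = 569.2 g·m⁻²·a⁻¹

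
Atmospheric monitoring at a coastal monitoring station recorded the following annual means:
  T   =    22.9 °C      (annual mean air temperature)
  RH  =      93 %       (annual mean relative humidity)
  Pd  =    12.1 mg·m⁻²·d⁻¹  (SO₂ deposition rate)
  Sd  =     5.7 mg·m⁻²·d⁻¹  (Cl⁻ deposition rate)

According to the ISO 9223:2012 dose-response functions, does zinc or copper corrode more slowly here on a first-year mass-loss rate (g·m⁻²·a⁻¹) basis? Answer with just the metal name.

zinc

zinc: f(T) = -0.071·(T−10) [T>10 °C] = -0.9159
  Pd branch = 0.0129·Pd^0.44·e^(0.046·RH+f) = 1.115 μm/a
  Sd branch = 0.0175·Sd^0.57·e^(0.008·RH+0.085·T) = 0.6956 μm/a
  sum: 1.115 + 0.6956 → r_corr = 1.81 μm/a
  mass loss = 1.81 μm/a × 7.14 g/cm³ = 12.93 g·m⁻²·a⁻¹
copper: temperature factor f = -0.080·(12.9) = -1.0320
  Pd branch = 0.0053·Pd^0.26·e^(0.059·RH+f) = 0.8721 μm/a
  Sd branch = 0.01025·Sd^0.27·e^(0.036·RH+0.049·T) = 1.433 μm/a
  sum: 0.8721 + 1.433 → r_corr = 2.305 μm/a
  mass loss = 2.305 μm/a × 8.96 g/cm³ = 20.65 g·m⁻²·a⁻¹
Ordering by g·m⁻²·a⁻¹: copper (20.7) > zinc (12.9)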